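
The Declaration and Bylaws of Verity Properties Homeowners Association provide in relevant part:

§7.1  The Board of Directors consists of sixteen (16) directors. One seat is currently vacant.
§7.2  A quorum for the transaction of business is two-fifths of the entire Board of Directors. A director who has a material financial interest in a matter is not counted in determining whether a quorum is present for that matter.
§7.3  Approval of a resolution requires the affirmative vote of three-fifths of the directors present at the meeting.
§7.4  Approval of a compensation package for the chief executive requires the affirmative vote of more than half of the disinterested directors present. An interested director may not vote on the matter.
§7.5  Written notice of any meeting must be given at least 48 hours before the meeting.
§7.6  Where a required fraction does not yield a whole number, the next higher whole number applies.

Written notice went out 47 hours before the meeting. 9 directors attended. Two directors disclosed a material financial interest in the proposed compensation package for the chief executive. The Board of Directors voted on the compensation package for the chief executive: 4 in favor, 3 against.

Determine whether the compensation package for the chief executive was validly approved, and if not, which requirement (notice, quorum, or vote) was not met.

Invalid — notice requirement not satisfied.

Notice: 47 hours given; 48 required (47 < 48). Not satisfied.
Quorum: 9 present, but the 2 interested directors do not count, leaving 7. Quorum is 7. Satisfied.
Vote: the compensation package for the chief executive requires a majority of the disinterested directors present (9 − 2 = 7). A majority of 7 is 4, so 4 affirmative votes are needed; 4 voted in favor. Satisfied.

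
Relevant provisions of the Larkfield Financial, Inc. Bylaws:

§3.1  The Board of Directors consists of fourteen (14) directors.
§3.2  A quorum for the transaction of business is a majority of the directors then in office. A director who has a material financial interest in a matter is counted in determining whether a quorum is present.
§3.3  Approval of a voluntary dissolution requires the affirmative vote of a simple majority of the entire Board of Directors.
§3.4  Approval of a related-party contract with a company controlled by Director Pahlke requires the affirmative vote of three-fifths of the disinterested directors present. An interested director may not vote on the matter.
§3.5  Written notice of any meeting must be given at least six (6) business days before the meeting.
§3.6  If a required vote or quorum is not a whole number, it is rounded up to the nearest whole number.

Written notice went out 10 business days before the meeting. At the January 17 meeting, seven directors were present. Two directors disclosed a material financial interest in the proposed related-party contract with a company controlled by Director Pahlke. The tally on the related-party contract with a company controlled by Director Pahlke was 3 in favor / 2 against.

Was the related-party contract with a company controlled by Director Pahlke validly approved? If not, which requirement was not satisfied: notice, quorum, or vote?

Notice: 10 business days given; 6 required (10 ≥ 6). Satisfied.
Quorum: 7 present (interested directors count toward quorum); quorum is 8. Not satisfied.
Vote: the related-party contract with a company controlled by Director Pahlke requires three-fifths of the disinterested directors present (7 − 2 = 5). 3/5 of 5 = 3, so 3 affirmative votes are needed; 3 voted in favor. Satisfied. (Moot — without a quorum no business can be validly transacted.)

Invalid — quorum requirement not satisfied.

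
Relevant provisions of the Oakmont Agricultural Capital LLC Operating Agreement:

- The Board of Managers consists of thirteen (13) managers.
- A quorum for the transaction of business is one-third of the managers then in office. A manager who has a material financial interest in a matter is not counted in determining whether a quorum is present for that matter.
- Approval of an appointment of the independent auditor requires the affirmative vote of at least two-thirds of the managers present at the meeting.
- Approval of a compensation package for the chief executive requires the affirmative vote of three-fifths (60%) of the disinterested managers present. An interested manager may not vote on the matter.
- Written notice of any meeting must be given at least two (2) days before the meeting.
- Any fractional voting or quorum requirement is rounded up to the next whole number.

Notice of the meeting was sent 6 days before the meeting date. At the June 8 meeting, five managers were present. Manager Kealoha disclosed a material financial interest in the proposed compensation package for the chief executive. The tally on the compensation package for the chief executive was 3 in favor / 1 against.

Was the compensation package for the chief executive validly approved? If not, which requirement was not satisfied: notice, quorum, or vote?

Invalid — quorum requirement not satisfied.

Notice: 6 days given; 2 required (6 ≥ 2). Satisfied.
Quorum: 5 present, but the 1 interested manager does not count, leaving 4. Quorum is 5. Not satisfied.
Vote: the compensation package for the chief executive requires three-fifths of the disinterested managers present (5 − 1 = 4). 3/5 of 4 = 2.40, rounded up to 3, so 3 affirmative votes are needed; 3 voted in favor. Satisfied. (Moot — without a quorum no business can be validly transacted.)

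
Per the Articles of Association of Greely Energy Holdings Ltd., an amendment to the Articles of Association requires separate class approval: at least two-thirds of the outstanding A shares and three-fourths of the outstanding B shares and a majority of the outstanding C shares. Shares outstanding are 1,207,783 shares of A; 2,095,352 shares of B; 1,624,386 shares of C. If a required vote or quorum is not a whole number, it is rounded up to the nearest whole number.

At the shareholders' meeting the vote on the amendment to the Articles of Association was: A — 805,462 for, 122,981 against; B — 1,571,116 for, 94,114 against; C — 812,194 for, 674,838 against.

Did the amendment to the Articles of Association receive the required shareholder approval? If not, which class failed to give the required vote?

A: 2/3 of 1207783 = 805188.67, rounded up to 805189; 805,189 required, 805,462 in favor — approved.
B: 3/4 of 2095352 = 1571514; 1,571,514 required, 1,571,116 in favor — not approved.
C: a majority of 1624386 is 812194; 812,194 required, 812,194 in favor — approved.

Not approved — the B shares did not give the required vote.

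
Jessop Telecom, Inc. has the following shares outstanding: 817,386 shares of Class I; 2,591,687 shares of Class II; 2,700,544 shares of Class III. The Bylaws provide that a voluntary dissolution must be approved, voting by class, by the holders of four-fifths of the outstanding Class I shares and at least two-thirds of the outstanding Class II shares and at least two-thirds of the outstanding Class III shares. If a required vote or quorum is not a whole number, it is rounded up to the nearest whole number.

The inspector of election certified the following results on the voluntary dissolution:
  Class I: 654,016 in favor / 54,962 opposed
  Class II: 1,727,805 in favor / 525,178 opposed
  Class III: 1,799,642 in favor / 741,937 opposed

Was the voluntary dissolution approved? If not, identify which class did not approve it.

Class I: 4/5 of 817386 = 653908.80, rounded up to 653909; 653,909 required, 654,016 in favor — approved.
Class II: 2/3 of 2591687 = 1727791.33, rounded up to 1727792; 1,727,792 required, 1,727,805 in favor — approved.
Class III: 2/3 of 2700544 = 1800362.67, rounded up to 1800363; 1,800,363 required, 1,799,642 in favor — not approved.

Not approved — the Class III shares did not give the required vote.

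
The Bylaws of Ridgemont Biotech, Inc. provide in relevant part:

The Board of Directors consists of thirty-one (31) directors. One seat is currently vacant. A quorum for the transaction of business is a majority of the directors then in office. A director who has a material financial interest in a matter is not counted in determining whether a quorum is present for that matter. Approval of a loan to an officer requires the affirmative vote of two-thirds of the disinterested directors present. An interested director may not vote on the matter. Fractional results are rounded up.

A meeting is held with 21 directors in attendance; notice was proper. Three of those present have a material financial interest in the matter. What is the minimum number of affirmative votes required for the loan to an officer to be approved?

12

The loan to an officer requires two-thirds of the disinterested directors present (21 − 3 = 18).
2/3 of 18 = 12.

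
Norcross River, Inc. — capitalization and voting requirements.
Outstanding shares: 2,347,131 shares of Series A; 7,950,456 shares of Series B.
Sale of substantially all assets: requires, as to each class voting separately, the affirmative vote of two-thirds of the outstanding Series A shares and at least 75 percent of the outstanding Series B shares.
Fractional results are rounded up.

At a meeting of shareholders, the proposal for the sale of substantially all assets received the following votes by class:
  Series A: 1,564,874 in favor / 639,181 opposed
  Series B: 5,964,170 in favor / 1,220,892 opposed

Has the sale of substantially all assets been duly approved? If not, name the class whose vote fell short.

Approved — every class gave the required vote.

Series A: 2/3 of 2347131 = 1564754; 1,564,754 required, 1,564,874 in favor — approved.
Series B: 3/4 of 7950456 = 5962842; 5,962,842 required, 5,964,170 in favor — approved.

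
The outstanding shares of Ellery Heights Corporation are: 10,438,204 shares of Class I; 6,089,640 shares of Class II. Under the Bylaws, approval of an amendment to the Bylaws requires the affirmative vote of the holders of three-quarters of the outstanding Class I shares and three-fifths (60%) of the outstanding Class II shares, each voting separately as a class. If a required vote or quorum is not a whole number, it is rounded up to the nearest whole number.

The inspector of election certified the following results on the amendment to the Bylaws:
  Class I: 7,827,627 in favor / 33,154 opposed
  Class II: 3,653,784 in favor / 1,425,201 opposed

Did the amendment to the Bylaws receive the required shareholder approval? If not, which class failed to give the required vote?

Class I: 3/4 of 10438204 = 7828653; 7,828,653 required, 7,827,627 in favor — not approved.
Class II: 3/5 of 6089640 = 3653784; 3,653,784 required, 3,653,784 in favor — approved.

Not approved — the Class I shares did not give the required vote.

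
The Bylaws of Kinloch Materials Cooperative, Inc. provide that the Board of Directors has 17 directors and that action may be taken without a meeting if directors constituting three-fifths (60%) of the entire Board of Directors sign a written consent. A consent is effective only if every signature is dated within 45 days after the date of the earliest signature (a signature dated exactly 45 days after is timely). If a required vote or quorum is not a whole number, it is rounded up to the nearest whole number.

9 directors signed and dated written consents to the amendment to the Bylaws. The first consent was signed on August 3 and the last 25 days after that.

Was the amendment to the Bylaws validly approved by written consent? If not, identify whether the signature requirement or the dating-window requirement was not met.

Signatures required: three-fifths (60%) of 17 — 3/5 of 17 = 10.20, rounded up to 11, so 11 needed; 9 signed. Insufficient.
Dating window: the latest signature is 25 days after the earliest; the limit is 45 days. Within the window.

Not effective — insufficient signatures.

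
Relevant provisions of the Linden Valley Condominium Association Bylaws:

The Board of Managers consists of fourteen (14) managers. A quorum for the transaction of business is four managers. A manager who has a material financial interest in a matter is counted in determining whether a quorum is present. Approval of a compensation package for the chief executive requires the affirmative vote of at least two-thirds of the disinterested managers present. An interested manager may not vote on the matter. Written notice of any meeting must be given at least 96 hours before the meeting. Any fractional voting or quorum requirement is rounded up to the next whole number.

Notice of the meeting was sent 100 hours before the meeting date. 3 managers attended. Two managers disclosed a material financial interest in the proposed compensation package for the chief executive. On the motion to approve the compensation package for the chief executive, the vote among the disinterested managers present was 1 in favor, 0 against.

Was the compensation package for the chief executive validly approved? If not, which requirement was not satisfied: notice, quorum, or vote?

Notice: 100 hours given; 96 required (100 ≥ 96). Satisfied.
Quorum: 3 present (interested managers count toward quorum); quorum is 4. Not satisfied.
Vote: the compensation package for the chief executive requires two-thirds of the disinterested managers present (3 − 2 = 1). 2/3 of 1 = 0.67, rounded up to 1, so 1 affirmative vote is needed; 1 voted in favor. Satisfied. (Moot — without a quorum no business can be validly transacted.)

Invalid — quorum requirement not satisfied.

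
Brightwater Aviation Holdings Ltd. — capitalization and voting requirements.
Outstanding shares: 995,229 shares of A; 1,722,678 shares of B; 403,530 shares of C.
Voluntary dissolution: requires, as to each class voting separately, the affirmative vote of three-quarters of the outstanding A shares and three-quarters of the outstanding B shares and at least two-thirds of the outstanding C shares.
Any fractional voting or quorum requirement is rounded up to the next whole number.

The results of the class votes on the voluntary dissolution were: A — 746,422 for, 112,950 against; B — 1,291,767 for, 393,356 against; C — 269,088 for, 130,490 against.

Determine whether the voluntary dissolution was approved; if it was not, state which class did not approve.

A: 3/4 of 995229 = 746421.75, rounded up to 746422; 746,422 required, 746,422 in favor — approved.
B: 3/4 of 1722678 = 1292008.50, rounded up to 1292009; 1,292,009 required, 1,291,767 in favor — not approved.
C: 2/3 of 403530 = 269020; 269,020 required, 269,088 in favor — approved.

Not approved — the B shares did not give the required vote.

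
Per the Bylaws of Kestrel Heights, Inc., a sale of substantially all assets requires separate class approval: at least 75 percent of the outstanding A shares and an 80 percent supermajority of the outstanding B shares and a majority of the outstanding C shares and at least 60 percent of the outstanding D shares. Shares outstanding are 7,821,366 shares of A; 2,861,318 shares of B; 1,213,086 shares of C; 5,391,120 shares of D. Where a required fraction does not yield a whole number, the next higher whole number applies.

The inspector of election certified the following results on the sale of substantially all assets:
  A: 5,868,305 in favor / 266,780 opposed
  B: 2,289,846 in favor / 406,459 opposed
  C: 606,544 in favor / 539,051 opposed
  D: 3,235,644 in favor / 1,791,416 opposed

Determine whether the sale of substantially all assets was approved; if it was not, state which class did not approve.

A: 3/4 of 7821366 = 5866024.50, rounded up to 5866025; 5,866,025 required, 5,868,305 in favor — approved.
B: 4/5 of 2861318 = 2289054.40, rounded up to 2289055; 2,289,055 required, 2,289,846 in favor — approved.
C: a majority of 1213086 is 606544; 606,544 required, 606,544 in favor — approved.
D: 3/5 of 5391120 = 3234672; 3,234,672 required, 3,235,644 in favor — approved.

Approved — every class gave the required vote.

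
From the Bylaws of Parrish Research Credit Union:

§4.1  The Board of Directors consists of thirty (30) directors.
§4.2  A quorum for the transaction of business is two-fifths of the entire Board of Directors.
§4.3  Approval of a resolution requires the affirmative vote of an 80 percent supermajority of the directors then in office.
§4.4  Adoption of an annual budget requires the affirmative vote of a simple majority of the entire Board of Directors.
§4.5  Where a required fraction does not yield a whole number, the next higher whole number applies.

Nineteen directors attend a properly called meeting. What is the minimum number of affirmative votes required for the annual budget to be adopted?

The annual budget requires a majority of the entire Board of Directors (30).
A majority of 30 is 16.

16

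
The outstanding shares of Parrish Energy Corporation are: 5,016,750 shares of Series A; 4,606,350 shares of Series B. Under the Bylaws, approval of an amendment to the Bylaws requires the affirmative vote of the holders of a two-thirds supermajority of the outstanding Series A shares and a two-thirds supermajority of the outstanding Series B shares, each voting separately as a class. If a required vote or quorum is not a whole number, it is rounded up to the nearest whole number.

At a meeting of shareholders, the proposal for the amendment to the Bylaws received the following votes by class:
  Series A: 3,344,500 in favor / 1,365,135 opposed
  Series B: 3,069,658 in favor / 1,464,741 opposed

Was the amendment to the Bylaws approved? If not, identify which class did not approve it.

Not approved — the Series B shares did not give the required vote.

Series A: 2/3 of 5016750 = 3344500; 3,344,500 required, 3,344,500 in favor — approved.
Series B: 2/3 of 4606350 = 3070900; 3,070,900 required, 3,069,658 in favor — not approved.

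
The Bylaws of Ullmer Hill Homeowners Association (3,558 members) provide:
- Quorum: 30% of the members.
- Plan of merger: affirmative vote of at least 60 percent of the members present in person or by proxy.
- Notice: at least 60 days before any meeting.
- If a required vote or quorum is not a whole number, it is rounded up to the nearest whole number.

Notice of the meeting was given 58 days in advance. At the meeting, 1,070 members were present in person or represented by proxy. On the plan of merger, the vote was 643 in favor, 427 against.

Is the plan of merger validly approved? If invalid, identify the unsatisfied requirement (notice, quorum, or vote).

Notice: 58 days given; 60 required. Not satisfied.
Quorum: 30% of 3,558 = 1,067.40, rounded up to 1,068; 1,070 present. Satisfied.
Vote: requires three-fifths of those present (1,070); 3/5 of 1070 = 642, so 642 needed; 643 in favor. Satisfied.

Invalid — notice requirement not satisfied.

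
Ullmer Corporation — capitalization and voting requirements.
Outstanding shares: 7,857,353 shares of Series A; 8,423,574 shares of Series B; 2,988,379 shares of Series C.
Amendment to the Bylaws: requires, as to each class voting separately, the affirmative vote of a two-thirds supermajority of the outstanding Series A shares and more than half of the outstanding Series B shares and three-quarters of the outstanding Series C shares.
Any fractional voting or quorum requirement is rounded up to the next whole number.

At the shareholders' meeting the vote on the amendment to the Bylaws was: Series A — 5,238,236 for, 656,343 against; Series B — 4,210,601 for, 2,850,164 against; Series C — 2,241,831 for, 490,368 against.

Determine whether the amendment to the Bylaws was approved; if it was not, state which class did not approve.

Series A: 2/3 of 7857353 = 5238235.33, rounded up to 5238236; 5,238,236 required, 5,238,236 in favor — approved.
Series B: a majority of 8423574 is 4211788; 4,211,788 required, 4,210,601 in favor — not approved.
Series C: 3/4 of 2988379 = 2241284.25, rounded up to 2241285; 2,241,285 required, 2,241,831 in favor — approved.

Not approved — the Series B shares did not give the required vote.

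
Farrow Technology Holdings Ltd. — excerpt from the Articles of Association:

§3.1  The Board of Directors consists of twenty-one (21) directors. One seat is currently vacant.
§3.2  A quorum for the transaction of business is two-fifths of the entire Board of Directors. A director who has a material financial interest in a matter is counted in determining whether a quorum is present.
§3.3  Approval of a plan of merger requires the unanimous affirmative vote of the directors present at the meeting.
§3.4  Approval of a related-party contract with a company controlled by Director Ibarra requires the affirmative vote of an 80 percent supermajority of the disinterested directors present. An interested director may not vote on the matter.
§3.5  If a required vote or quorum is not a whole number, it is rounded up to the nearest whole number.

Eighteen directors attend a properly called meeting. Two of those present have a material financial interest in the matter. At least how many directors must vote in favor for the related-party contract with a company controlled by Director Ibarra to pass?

The related-party contract with a company controlled by Director Ibarra requires four-fifths of the disinterested directors present (18 − 2 = 16).
4/5 of 16 = 12.80, rounded up to 13.

13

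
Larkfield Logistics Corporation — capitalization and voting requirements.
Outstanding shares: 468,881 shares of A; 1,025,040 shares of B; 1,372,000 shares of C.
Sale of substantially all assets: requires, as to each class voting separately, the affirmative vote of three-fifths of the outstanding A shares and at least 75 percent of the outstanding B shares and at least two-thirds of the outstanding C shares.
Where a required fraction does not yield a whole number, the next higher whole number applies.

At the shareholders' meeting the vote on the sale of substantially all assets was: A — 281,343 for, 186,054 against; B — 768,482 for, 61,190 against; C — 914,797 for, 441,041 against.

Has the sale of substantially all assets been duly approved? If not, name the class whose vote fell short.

Not approved — the B shares did not give the required vote.

A: 3/5 of 468881 = 281328.60, rounded up to 281329; 281,329 required, 281,343 in favor — approved.
B: 3/4 of 1025040 = 768780; 768,780 required, 768,482 in favor — not approved.
C: 2/3 of 1372000 = 914666.67, rounded up to 914667; 914,667 required, 914,797 in favor — approved.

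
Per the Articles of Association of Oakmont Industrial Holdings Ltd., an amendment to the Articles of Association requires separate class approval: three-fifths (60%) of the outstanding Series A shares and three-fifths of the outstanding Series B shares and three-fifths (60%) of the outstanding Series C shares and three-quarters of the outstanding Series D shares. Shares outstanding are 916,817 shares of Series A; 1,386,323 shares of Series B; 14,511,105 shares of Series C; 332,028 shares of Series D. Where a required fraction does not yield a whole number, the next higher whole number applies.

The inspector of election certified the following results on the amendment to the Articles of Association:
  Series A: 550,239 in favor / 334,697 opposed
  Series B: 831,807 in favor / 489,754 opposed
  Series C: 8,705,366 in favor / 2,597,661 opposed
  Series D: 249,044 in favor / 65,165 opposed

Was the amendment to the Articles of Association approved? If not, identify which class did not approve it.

Series A: 3/5 of 916817 = 550090.20, rounded up to 550091; 550,091 required, 550,239 in favor — approved.
Series B: 3/5 of 1386323 = 831793.80, rounded up to 831794; 831,794 required, 831,807 in favor — approved.
Series C: 3/5 of 14511105 = 8706663; 8,706,663 required, 8,705,366 in favor — not approved.
Series D: 3/4 of 332028 = 249021; 249,021 required, 249,044 in favor — approved.

Not approved — the Series C shares did not give the required vote.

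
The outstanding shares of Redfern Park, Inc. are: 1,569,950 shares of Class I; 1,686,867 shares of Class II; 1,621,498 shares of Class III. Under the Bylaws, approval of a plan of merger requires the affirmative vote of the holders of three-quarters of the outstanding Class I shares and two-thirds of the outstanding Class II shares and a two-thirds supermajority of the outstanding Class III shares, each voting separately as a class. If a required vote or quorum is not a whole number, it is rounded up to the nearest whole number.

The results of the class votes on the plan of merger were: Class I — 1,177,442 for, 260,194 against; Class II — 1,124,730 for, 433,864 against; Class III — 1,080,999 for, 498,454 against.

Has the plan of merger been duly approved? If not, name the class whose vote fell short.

Class I: 3/4 of 1569950 = 1177462.50, rounded up to 1177463; 1,177,463 required, 1,177,442 in favor — not approved.
Class II: 2/3 of 1686867 = 1124578; 1,124,578 required, 1,124,730 in favor — approved.
Class III: 2/3 of 1621498 = 1080998.67, rounded up to 1080999; 1,080,999 required, 1,080,999 in favor — approved.

Not approved — the Class I shares did not give the required vote.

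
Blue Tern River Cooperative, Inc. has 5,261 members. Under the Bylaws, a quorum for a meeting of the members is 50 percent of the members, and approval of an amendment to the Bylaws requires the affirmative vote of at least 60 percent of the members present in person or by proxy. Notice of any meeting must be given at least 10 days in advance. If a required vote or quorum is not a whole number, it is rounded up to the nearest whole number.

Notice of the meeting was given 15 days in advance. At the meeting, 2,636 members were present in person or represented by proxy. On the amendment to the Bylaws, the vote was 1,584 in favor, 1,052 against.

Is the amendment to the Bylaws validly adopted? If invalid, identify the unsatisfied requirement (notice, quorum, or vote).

Notice: 15 days given; 10 required. Satisfied.
Quorum: 50% of 5,261 = 2,630.50, rounded up to 2,631; 2,636 present. Satisfied.
Vote: requires three-fifths of those present (2,636); 3/5 of 2636 = 1581.60, rounded up to 1582, so 1,582 needed; 1,584 in favor. Satisfied.

Valid — all requirements satisfied.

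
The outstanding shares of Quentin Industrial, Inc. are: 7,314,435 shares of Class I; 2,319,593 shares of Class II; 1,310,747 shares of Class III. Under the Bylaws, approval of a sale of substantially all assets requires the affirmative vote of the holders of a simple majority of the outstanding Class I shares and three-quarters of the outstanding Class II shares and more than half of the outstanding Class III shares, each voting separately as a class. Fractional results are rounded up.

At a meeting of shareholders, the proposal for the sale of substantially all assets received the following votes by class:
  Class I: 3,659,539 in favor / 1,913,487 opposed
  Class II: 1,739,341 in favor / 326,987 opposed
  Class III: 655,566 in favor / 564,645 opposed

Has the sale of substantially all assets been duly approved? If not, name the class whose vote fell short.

Not approved — the Class II shares did not give the required vote.

Class I: a majority of 7314435 is 3657218; 3,657,218 required, 3,659,539 in favor — approved.
Class II: 3/4 of 2319593 = 1739694.75, rounded up to 1739695; 1,739,695 required, 1,739,341 in favor — not approved.
Class III: a majority of 1310747 is 655374; 655,374 required, 655,566 in favor — approved.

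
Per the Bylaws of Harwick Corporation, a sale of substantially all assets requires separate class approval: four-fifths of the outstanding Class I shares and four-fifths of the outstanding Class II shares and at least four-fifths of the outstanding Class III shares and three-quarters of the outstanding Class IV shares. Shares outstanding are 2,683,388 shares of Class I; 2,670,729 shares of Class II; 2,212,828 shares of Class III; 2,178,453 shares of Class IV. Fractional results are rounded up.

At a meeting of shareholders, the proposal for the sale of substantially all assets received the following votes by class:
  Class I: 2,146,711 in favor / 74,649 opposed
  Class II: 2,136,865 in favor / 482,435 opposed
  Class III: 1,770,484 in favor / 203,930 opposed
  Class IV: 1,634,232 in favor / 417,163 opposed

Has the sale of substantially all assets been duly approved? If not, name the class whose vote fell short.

Approved — every class gave the required vote.

Class I: 4/5 of 2683388 = 2146710.40, rounded up to 2146711; 2,146,711 required, 2,146,711 in favor — approved.
Class II: 4/5 of 2670729 = 2136583.20, rounded up to 2136584; 2,136,584 required, 2,136,865 in favor — approved.
Class III: 4/5 of 2212828 = 1770262.40, rounded up to 1770263; 1,770,263 required, 1,770,484 in favor — approved.
Class IV: 3/4 of 2178453 = 1633839.75, rounded up to 1633840; 1,633,840 required, 1,634,232 in favor — approved.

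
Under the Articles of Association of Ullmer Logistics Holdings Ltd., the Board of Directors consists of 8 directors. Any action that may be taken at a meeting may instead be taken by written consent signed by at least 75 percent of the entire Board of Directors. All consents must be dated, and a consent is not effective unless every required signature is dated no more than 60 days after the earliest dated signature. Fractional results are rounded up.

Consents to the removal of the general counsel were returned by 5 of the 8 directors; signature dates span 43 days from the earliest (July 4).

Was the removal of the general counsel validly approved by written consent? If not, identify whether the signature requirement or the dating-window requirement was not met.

Signatures required: at least 75 percent of 8 — 3/4 of 8 = 6, so 6 needed; 5 signed. Insufficient.
Dating window: the latest signature is 43 days after the earliest; the limit is 60 days. Within the window.

Not effective — insufficient signatures.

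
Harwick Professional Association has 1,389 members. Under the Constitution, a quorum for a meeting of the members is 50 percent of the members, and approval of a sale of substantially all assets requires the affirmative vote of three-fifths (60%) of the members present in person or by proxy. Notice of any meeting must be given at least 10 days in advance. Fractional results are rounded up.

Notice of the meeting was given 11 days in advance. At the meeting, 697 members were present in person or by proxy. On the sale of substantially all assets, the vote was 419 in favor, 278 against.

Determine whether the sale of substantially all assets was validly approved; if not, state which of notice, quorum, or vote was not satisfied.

Notice: 11 days given; 10 required. Satisfied.
Quorum: 50% of 1,389 = 694.50, rounded up to 695; 697 present. Satisfied.
Vote: requires three-fifths of those present (697); 3/5 of 697 = 418.20, rounded up to 419, so 419 needed; 419 in favor. Satisfied.

Valid — all requirements satisfied.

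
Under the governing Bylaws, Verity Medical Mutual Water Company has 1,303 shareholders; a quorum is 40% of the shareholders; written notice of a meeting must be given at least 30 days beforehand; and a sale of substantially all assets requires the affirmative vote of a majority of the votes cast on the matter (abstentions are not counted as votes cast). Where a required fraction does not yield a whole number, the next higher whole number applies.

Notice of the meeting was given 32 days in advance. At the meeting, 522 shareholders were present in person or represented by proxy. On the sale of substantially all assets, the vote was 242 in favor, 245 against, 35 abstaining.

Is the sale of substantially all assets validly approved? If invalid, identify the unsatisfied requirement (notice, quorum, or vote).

Notice: 32 days given; 30 required. Satisfied.
Quorum: 40% of 1,303 = 521.20, rounded up to 522; 522 present. Satisfied.
Vote: requires a majority of the votes cast (522 − 35 abstaining = 487); a majority of 487 is 244, so 244 needed; 242 in favor. Not satisfied.

Invalid — vote requirement not satisfied.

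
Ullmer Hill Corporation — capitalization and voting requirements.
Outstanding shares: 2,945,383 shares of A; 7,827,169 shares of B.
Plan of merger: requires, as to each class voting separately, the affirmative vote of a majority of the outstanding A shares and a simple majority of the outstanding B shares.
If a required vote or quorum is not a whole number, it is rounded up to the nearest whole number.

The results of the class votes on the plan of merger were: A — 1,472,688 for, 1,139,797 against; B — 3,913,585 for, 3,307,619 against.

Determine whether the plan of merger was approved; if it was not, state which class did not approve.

Not approved — the A shares did not give the required vote.

A: a majority of 2945383 is 1472692; 1,472,692 required, 1,472,688 in favor — not approved.
B: a majority of 7827169 is 3913585; 3,913,585 required, 3,913,585 in favor — approved.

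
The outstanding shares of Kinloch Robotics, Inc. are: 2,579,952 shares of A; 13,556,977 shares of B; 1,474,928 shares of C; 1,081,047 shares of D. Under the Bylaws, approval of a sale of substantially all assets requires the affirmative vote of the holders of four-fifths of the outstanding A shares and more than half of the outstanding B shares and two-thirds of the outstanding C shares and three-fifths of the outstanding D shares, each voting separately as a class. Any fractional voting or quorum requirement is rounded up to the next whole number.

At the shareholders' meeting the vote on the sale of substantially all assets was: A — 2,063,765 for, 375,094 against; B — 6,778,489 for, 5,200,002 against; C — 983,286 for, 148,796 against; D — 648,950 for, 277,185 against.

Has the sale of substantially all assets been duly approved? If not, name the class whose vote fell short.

A: 4/5 of 2579952 = 2063961.60, rounded up to 2063962; 2,063,962 required, 2,063,765 in favor — not approved.
B: a majority of 13556977 is 6778489; 6,778,489 required, 6,778,489 in favor — approved.
C: 2/3 of 1474928 = 983285.33, rounded up to 983286; 983,286 required, 983,286 in favor — approved.
D: 3/5 of 1081047 = 648628.20, rounded up to 648629; 648,629 required, 648,950 in favor — approved.

Not approved — the A shares did not give the required vote.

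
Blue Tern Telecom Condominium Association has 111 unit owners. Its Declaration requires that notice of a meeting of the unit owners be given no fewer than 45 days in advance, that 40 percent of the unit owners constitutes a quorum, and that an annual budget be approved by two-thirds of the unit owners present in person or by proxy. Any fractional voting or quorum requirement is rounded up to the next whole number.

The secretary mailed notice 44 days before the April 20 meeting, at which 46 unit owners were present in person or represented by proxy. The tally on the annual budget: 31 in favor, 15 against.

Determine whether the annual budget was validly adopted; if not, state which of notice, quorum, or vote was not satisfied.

Invalid — notice requirement not satisfied.

Notice: 44 days given; 45 required. Not satisfied.
Quorum: 40% of 111 = 44.40, rounded up to 45; 46 present. Satisfied.
Vote: requires two-thirds of those present (46); 2/3 of 46 = 30.67, rounded up to 31, so 31 needed; 31 in favor. Satisfied.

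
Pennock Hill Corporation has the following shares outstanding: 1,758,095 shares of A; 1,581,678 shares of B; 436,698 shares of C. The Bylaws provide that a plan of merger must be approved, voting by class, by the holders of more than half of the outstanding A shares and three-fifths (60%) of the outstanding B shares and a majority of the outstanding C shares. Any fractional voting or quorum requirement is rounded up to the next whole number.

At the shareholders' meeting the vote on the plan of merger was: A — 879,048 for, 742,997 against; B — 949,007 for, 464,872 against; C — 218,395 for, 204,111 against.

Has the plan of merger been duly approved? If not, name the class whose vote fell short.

A: a majority of 1758095 is 879048; 879,048 required, 879,048 in favor — approved.
B: 3/5 of 1581678 = 949006.80, rounded up to 949007; 949,007 required, 949,007 in favor — approved.
C: a majority of 436698 is 218350; 218,350 required, 218,395 in favor — approved.

Approved — every class gave the required vote.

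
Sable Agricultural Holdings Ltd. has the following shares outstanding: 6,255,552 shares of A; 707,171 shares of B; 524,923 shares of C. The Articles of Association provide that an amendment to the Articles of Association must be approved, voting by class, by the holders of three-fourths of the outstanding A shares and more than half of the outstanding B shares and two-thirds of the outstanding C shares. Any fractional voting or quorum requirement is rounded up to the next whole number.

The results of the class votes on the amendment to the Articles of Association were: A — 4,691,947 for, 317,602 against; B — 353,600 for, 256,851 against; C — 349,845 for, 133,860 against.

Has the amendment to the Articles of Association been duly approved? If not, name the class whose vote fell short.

Not approved — the C shares did not give the required vote.

A: 3/4 of 6255552 = 4691664; 4,691,664 required, 4,691,947 in favor — approved.
B: a majority of 707171 is 353586; 353,586 required, 353,600 in favor — approved.
C: 2/3 of 524923 = 349948.67, rounded up to 349949; 349,949 required, 349,845 in favor — not approved.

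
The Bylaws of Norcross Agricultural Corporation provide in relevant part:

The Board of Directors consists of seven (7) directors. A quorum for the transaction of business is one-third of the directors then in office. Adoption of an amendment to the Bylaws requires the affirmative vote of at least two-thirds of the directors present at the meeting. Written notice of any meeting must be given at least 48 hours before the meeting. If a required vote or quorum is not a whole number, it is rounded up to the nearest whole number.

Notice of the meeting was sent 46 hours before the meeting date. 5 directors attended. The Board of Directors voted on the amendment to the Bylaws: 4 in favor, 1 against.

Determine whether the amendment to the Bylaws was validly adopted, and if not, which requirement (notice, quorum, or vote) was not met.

Invalid — notice requirement not satisfied.

Notice: 46 hours given; 48 required (46 < 48). Not satisfied.
Quorum: 5 present; quorum is 3. Satisfied.
Vote: the amendment to the Bylaws requires two-thirds of the directors present (5). 2/3 of 5 = 3.33, rounded up to 4, so 4 affirmative votes are needed; 4 voted in favor. Satisfied.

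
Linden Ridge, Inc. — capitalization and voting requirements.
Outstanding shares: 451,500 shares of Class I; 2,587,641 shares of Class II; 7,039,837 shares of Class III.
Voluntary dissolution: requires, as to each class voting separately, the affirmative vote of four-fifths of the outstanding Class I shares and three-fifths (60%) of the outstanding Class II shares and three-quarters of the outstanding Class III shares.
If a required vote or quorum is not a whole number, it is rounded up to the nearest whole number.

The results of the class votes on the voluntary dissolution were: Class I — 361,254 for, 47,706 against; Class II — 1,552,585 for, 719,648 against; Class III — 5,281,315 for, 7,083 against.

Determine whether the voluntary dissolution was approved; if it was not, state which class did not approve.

Approved — every class gave the required vote.

Class I: 4/5 of 451500 = 361200; 361,200 required, 361,254 in favor — approved.
Class II: 3/5 of 2587641 = 1552584.60, rounded up to 1552585; 1,552,585 required, 1,552,585 in favor — approved.
Class III: 3/4 of 7039837 = 5279877.75, rounded up to 5279878; 5,279,878 required, 5,281,315 in favor — approved.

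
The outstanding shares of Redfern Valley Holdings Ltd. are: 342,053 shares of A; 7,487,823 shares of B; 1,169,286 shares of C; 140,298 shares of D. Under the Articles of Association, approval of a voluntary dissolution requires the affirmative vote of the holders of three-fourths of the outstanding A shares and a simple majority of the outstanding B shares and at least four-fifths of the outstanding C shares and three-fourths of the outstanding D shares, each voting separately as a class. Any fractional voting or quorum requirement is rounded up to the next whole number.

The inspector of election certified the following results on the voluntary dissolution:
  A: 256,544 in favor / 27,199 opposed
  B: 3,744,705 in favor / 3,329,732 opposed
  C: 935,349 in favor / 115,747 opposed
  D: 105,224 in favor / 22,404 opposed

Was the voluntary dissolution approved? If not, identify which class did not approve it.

Not approved — the C shares did not give the required vote.

A: 3/4 of 342053 = 256539.75, rounded up to 256540; 256,540 required, 256,544 in favor — approved.
B: a majority of 7487823 is 3743912; 3,743,912 required, 3,744,705 in favor — approved.
C: 4/5 of 1169286 = 935428.80, rounded up to 935429; 935,429 required, 935,349 in favor — not approved.
D: 3/4 of 140298 = 105223.50, rounded up to 105224; 105,224 required, 105,224 in favor — approved.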